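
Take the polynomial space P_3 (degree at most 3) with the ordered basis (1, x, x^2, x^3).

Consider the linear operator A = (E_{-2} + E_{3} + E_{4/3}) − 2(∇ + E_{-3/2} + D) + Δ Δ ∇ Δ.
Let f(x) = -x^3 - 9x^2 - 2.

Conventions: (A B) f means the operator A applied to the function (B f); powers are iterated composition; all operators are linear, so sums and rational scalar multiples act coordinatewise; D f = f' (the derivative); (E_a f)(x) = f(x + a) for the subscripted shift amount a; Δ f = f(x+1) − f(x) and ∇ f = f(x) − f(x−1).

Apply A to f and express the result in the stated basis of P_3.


E_{-2} f = -x^3 - 3x^2 + 24x - 30
E_{3} f = -x^3 - 18x^2 - 81x - 110
E_{4/3} f = -x^3 - 13x^2 - (88/3)x - 550/27
(E_{-2} + E_{3} + E_{4/3}) f = -3x^3 - 34x^2 - (259/3)x - 4330/27
∇ f = -3x^2 - 15x + 8
E_{-3/2} f = -x^3 - (9/2)x^2 + (81/4)x - 151/8
D f = -3x^2 - 18x
(∇ + E_{-3/2} + D) f = -x^3 - (21/2)x^2 - (51/4)x - 87/8
(-2(∇ + E_{-3/2} + D)) f = 2x^3 + 21x^2 + (51/2)x + 87/4
Δ f = -3x^2 - 21x - 10
∇ Δ f = -6x - 18
Δ ∇ Δ f = -6
Δ (Δ ∇ Δ) f = 0
((E_{-2} + E_{3} + E_{4/3}) − 2(∇ + E_{-3/2} + D) + Δ Δ ∇ Δ) f = -x^3 - 13x^2 - (365/6)x - 14971/108

the result is g(x) = -x^3 - 13x^2 - (365/6)x - 14971/108


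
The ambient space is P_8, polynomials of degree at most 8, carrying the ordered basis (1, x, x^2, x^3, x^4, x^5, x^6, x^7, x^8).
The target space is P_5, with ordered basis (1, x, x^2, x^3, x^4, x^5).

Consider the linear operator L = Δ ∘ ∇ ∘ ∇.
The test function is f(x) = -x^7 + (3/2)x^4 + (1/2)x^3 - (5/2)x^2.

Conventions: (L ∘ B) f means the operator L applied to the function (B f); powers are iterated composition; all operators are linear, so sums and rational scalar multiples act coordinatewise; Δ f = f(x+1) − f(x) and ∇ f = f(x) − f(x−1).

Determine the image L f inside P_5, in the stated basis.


∇ f = -7x^6 + 21x^5 - 35x^4 + 41x^3 - (57/2)x^2 + (13/2)x + 1/2
∇ ∇ f = -42x^5 + 210x^4 - 490x^3 + 648x^2 - 467x + 139
Δ (∇ ∘ ∇) f = -210x^4 + 420x^3 - 630x^2 + 456x - 141

g(x) = -210x^4 + 420x^3 - 630x^2 + 456x - 141


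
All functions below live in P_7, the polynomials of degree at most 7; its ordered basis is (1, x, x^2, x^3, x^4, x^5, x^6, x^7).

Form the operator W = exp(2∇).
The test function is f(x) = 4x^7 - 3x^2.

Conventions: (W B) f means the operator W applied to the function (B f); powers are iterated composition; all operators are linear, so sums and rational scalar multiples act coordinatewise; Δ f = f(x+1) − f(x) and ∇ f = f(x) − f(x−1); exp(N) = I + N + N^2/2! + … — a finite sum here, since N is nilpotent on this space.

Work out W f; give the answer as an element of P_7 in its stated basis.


order-1 term: 56x^6 - 168x^5 + 280x^4 - 280x^3 + 168x^2 - 68x + 14
order-2 term: 336x^5 - 1680x^4 + 3920x^3 - 5040x^2 + 3472x - 1020
order-3 term: 1120x^4 - 6720x^3 + 16800x^2 - 20160x + 9632
order-4 term: 2240x^3 - 13440x^2 + 29120x - 22400
order-5 term: 2688x^2 - 13440x + 17920
order-6 term: 1792x - 5376
order-7 term: 512
the series for exp(2∇) f terminates at order 7
exp(2∇) f = 4x^7 + 56x^6 + 168x^5 - 280x^4 - 840x^3 + 1173x^2 + 716x - 718

the image equals g(x) = 4x^7 + 56x^6 + 168x^5 - 280x^4 - 840x^3 + 1173x^2 + 716x - 718


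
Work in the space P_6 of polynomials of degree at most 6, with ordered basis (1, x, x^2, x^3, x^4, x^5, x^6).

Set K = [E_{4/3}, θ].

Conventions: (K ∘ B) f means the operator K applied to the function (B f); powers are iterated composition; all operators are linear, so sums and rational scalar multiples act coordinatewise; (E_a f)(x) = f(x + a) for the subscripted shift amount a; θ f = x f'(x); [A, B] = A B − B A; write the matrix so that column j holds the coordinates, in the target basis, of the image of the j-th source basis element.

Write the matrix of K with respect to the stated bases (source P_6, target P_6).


image of 1: 0
image of x: 4/3
image of x^2: (8/3)x + 32/9
image of x^3: 4x^2 + (32/3)x + 64/9
image of x^4: (16/3)x^3 + (64/3)x^2 + (256/9)x + 1024/81
image of x^5: (20/3)x^4 + (320/9)x^3 + (640/9)x^2 + (5120/81)x + 5120/243
image of x^6: 8x^5 + (160/3)x^4 + (1280/9)x^3 + (5120/27)x^2 + (10240/81)x + 8192/243
each image's coordinates form column j of the matrix

the matrix is [[0, 4/3, 32/9, 64/9, 1024/81, 5120/243, 8192/243]; [0, 0, 8/3, 32/3, 256/9, 5120/81, 10240/81]; [0, 0, 0, 4, 64/3, 640/9, 5120/27]; [0, 0, 0, 0, 16/3, 320/9, 1280/9]; [0, 0, 0, 0, 0, 20/3, 160/3]; [0, 0, 0, 0, 0, 0, 8]; [0, 0, 0, 0, 0, 0, 0]] (rows listed top to bottom)


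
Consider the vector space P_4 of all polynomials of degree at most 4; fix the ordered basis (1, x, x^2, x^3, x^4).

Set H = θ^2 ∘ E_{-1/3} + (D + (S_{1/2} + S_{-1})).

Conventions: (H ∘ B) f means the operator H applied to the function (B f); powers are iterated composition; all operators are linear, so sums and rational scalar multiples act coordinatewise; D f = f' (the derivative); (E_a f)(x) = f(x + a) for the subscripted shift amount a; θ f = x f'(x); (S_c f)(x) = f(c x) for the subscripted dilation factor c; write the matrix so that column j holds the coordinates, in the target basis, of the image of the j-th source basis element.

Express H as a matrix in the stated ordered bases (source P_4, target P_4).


the matrix is [[2, 1, 0, 0, 0]; [0, 1/2, 4/3, 1/3, -4/27]; [0, 0, 21/4, -1, 8/3]; [0, 0, 0, 65/8, -8]; [0, 0, 0, 0, 273/16]] (rows listed top to bottom)

image of 1: 2
image of x: (1/2)x + 1
image of x^2: (21/4)x^2 + (4/3)x
image of x^3: (65/8)x^3 - x^2 + (1/3)x
image of x^4: (273/16)x^4 - 8x^3 + (8/3)x^2 - (4/27)x
each image's coordinates form column j of the matrix


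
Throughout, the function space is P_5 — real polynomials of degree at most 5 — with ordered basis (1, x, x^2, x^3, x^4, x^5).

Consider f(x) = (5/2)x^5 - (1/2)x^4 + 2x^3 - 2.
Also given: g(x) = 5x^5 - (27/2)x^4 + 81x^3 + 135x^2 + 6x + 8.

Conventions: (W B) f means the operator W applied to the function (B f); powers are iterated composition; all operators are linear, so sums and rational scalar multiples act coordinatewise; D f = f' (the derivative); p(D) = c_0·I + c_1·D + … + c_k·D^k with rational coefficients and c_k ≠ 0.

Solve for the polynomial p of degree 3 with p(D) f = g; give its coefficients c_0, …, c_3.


p(D) = 2·I − D + (3/2)·D^2 + D^3, i.e. c_0 = 2, c_1 = -1, c_2 = 3/2, c_3 = 1

D^0 f = (5/2)x^5 - (1/2)x^4 + 2x^3 - 2
D^1 f = (25/2)x^4 - 2x^3 + 6x^2
D^2 f = 50x^3 - 6x^2 + 12x
D^3 f = 150x^2 - 12x + 12
matching coefficients of g against c_0 f + c_1 Df + … from the top degree down determines the c_i
solution: c_0 = 2, c_1 = -1, c_2 = 3/2, c_3 = 1


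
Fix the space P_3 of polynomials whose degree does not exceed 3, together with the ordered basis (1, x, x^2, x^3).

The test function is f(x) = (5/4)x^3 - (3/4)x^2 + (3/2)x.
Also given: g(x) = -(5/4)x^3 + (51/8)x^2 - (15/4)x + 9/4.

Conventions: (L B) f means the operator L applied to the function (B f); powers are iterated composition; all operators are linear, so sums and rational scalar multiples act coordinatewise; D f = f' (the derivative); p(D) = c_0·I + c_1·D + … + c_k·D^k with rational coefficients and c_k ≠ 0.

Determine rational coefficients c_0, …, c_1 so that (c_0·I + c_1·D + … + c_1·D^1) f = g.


D^0 f = (5/4)x^3 - (3/4)x^2 + (3/2)x
D^1 f = (15/4)x^2 - (3/2)x + 3/2
matching coefficients of g against c_0 f + c_1 Df + … from the top degree down determines the c_i
solution: c_0 = -1, c_1 = 3/2

p(D) = -I + (3/2)·D, i.e. c_0 = -1, c_1 = 3/2


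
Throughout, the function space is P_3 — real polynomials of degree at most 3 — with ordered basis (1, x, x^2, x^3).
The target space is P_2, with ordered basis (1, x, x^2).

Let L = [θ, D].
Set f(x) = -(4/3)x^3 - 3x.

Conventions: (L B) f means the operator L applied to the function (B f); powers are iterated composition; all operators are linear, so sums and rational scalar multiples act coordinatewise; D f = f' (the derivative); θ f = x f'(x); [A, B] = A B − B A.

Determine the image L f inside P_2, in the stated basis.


g(x) = 4x^2 + 3

D f = -4x^2 - 3
θ D f = -8x^2
θ f = -4x^3 - 3x
D θ f = -12x^2 - 3
[θ, D] f = 4x^2 + 3


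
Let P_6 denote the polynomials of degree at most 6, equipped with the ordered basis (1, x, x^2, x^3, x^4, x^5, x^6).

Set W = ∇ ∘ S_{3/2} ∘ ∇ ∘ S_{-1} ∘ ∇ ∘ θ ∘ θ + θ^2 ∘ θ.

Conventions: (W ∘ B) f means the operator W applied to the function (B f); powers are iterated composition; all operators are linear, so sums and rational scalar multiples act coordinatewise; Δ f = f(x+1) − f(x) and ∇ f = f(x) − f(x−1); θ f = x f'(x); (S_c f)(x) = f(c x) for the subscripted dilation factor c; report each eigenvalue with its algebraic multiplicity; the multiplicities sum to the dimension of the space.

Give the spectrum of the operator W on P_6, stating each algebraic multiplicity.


image of 1: 0
image of x: x
image of x^2: 8x^2
image of x^3: 27x^3 + 81
image of x^4: 64x^4 - 864x + 432
image of x^5: 125x^5 + (10125/2)x^2 - (10125/2)x + 4125/2
image of x^6: 216x^6 - 21870x^3 + 32805x^2 - 26730x + 15795/2
the matrix is upper triangular; its diagonal is (0, 1, 8, 27, 64, 125, 216)
for a triangular matrix the eigenvalues are the diagonal entries, with algebraic multiplicity their repetition count

λ = 0 (multiplicity 1), λ = 1 (multiplicity 1), λ = 8 (multiplicity 1), λ = 27 (multiplicity 1), λ = 64 (multiplicity 1), λ = 125 (multiplicity 1), λ = 216 (multiplicity 1)


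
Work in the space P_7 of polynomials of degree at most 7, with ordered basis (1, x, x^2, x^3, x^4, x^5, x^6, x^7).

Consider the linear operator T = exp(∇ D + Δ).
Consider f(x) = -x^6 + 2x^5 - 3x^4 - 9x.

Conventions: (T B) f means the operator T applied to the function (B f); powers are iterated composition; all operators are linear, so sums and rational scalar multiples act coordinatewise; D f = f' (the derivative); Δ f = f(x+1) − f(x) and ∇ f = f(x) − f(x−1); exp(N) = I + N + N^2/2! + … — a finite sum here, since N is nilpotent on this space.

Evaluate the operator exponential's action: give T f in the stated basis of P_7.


order-1 term: -6x^5 - 35x^4 + 88x^3 - 169x^2 + 98x - 39
order-2 term: -15x^4 - 160x^3 - 123x^2 + 292x - 368
order-3 term: -20x^3 - 250x^2 - 522x + 56
order-4 term: -15x^2 - 170x - 308
order-5 term: -6x - 43
order-6 term: -1
the series for exp(∇ D + Δ) f terminates at order 6
exp(∇ D + Δ) f = -x^6 - 4x^5 - 53x^4 - 92x^3 - 557x^2 - 317x - 703

the result is g(x) = -x^6 - 4x^5 - 53x^4 - 92x^3 - 557x^2 - 317x - 703


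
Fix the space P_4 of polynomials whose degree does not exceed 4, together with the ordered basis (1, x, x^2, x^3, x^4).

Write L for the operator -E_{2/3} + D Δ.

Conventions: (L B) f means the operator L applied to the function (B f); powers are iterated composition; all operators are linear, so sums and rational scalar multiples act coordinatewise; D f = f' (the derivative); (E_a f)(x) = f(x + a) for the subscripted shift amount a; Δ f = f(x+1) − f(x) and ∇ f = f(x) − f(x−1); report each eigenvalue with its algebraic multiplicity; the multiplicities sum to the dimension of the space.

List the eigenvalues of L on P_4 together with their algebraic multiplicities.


λ = -1 (multiplicity 5)

image of 1: -1
image of x: -x - 2/3
image of x^2: -x^2 - (4/3)x + 14/9
image of x^3: -x^3 - 2x^2 + (14/3)x + 73/27
image of x^4: -x^4 - (8/3)x^3 + (28/3)x^2 + (292/27)x + 308/81
the matrix is upper triangular; its diagonal is (-1, -1, -1, -1, -1)
for a triangular matrix the eigenvalues are the diagonal entries, with algebraic multiplicity their repetition count


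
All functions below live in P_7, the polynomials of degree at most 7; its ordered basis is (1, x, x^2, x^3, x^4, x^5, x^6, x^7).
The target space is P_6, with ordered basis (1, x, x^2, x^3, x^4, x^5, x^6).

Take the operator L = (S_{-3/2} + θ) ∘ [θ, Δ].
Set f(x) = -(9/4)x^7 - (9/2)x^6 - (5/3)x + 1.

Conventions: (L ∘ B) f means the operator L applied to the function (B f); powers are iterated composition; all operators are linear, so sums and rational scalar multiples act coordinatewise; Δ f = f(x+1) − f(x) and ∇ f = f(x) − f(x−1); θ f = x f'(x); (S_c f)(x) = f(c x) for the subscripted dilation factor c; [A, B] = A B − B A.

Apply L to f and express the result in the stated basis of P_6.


g(x) = (70119/256)x^6 - (20169/64)x^5 + (215325/64)x^4 - (1755/8)x^3 + (34425/16)x^2 - (459/4)x + 533/12

Δ f = -(63/4)x^6 - (297/4)x^5 - (585/4)x^4 - (675/4)x^3 - (459/4)x^2 - (171/4)x - 101/12
θ Δ f = -(189/2)x^6 - (1485/4)x^5 - 585x^4 - (2025/4)x^3 - (459/2)x^2 - (171/4)x
θ f = -(63/4)x^7 - 27x^6 - (5/3)x
Δ θ f = -(441/4)x^6 - (1971/4)x^5 - (3825/4)x^4 - (4365/4)x^3 - (2943/4)x^2 - (1089/4)x - 533/12
[θ, Δ] f = (63/4)x^6 + (243/2)x^5 + (1485/4)x^4 + 585x^3 + (2025/4)x^2 + (459/2)x + 533/12
S_{-3/2} [θ, Δ] f = (45927/256)x^6 - (59049/64)x^5 + (120285/64)x^4 - (15795/8)x^3 + (18225/16)x^2 - (1377/4)x + 533/12
θ [θ, Δ] f = (189/2)x^6 + (1215/2)x^5 + 1485x^4 + 1755x^3 + (2025/2)x^2 + (459/2)x
(S_{-3/2} + θ) [θ, Δ] f = (70119/256)x^6 - (20169/64)x^5 + (215325/64)x^4 - (1755/8)x^3 + (34425/16)x^2 - (459/4)x + 533/12


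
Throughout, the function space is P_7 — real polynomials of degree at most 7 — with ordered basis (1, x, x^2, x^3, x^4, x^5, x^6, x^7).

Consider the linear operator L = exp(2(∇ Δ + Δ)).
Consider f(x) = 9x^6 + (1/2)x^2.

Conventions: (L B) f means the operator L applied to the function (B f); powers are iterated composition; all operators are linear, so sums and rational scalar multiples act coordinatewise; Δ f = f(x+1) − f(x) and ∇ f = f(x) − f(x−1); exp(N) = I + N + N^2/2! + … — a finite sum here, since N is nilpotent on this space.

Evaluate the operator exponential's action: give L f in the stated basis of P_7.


the image equals g(x) = 9x^6 + 108x^5 + 1350x^4 + 8280x^3 + (78301/2)x^2 + 100118x + 125591

order-1 term: 108x^5 + 810x^4 + 360x^3 + 810x^2 + 110x + 57
order-2 term: 540x^4 + 6480x^3 + 16740x^2 + 9720x + 5438
order-3 term: 1440x^3 + 19440x^2 + 62640x + 45360
order-4 term: 2160x^2 + 25920x + 61200
order-5 term: 1728x + 12960
order-6 term: 576
the series for exp(2(∇ Δ + Δ)) f terminates at order 6
exp(2(∇ Δ + Δ)) f = 9x^6 + 108x^5 + 1350x^4 + 8280x^3 + (78301/2)x^2 + 100118x + 125591


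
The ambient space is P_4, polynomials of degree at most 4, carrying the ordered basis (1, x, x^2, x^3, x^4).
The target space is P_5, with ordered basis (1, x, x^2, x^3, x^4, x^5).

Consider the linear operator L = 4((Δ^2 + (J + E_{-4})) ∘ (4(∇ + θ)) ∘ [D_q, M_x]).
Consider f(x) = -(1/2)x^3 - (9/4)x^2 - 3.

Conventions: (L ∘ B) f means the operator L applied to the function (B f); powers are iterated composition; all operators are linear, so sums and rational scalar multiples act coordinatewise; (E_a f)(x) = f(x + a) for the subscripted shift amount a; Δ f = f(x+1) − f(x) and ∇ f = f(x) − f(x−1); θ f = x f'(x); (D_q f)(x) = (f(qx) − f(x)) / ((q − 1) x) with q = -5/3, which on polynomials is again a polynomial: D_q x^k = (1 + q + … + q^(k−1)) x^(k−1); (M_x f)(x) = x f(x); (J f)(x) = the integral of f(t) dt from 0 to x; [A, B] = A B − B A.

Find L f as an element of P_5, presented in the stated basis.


M_x f = -(1/2)x^4 - (9/4)x^3 - 3x
D_q M_x f = (34/27)x^3 - (19/4)x^2 - 3
D_q f = -(19/18)x^2 + (3/2)x
M_x D_q f = -(19/18)x^3 + (3/2)x^2
[D_q, M_x] f = (125/54)x^3 - (25/4)x^2 - 3
∇ [D_q, M_x] f = (125/18)x^2 - (175/9)x + 925/108
θ [D_q, M_x] f = (125/18)x^3 - (25/2)x^2
(∇ + θ) [D_q, M_x] f = (125/18)x^3 - (50/9)x^2 - (175/9)x + 925/108
(4(∇ + θ)) [D_q, M_x] f = (250/9)x^3 - (200/9)x^2 - (700/9)x + 925/27
Δ (4(∇ + θ)) [D_q, M_x] f = (250/3)x^2 + (350/9)x - 650/9
Δ Δ (4(∇ + θ)) [D_q, M_x] f = (500/3)x + 1100/9
J (4(∇ + θ)) [D_q, M_x] f = (125/18)x^4 - (200/27)x^3 - (350/9)x^2 + (925/27)x
E_{-4} (4(∇ + θ)) [D_q, M_x] f = (250/9)x^3 - (3200/9)x^2 + (4300/3)x - 48275/27
(J + E_{-4}) (4(∇ + θ)) [D_q, M_x] f = (125/18)x^4 + (550/27)x^3 - (3550/9)x^2 + (39625/27)x - 48275/27
(Δ^2 + (J + E_{-4})) (4(∇ + θ)) [D_q, M_x] f = (125/18)x^4 + (550/27)x^3 - (3550/9)x^2 + (44125/27)x - 44975/27
(4((Δ^2 + (J + E_{-4})) ∘ (4(∇ + θ)) ∘ [D_q, M_x])) f = (250/9)x^4 + (2200/27)x^3 - (14200/9)x^2 + (176500/27)x - 179900/27

the result is g(x) = (250/9)x^4 + (2200/27)x^3 - (14200/9)x^2 + (176500/27)x - 179900/27


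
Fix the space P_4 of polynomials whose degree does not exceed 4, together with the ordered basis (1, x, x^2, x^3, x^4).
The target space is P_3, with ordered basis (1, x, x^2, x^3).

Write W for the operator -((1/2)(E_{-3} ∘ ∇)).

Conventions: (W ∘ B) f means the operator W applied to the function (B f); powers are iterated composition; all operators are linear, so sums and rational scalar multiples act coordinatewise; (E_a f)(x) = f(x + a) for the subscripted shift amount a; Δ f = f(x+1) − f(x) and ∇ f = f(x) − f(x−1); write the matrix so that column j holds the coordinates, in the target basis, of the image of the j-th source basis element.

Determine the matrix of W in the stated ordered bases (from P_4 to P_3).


image of 1: 0
image of x: -1/2
image of x^2: -x + 7/2
image of x^3: -(3/2)x^2 + (21/2)x - 37/2
image of x^4: -2x^3 + 21x^2 - 74x + 175/2
each image's coordinates form column j of the matrix

the matrix is [[0, -1/2, 7/2, -37/2, 175/2]; [0, 0, -1, 21/2, -74]; [0, 0, 0, -3/2, 21]; [0, 0, 0, 0, -2]] (rows listed top to bottom)


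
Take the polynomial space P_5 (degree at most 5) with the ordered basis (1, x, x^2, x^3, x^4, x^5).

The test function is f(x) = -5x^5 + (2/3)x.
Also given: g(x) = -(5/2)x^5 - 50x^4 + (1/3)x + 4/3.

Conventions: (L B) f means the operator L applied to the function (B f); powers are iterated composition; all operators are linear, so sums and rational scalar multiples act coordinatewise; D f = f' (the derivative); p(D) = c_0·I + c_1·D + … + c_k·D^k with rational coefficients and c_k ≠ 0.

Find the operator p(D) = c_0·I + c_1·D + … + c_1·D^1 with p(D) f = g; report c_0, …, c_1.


D^0 f = -5x^5 + (2/3)x
D^1 f = -25x^4 + 2/3
matching coefficients of g against c_0 f + c_1 Df + … from the top degree down determines the c_i
solution: c_0 = 1/2, c_1 = 2

p(D) = (1/2)·I + 2·D, i.e. c_0 = 1/2, c_1 = 2


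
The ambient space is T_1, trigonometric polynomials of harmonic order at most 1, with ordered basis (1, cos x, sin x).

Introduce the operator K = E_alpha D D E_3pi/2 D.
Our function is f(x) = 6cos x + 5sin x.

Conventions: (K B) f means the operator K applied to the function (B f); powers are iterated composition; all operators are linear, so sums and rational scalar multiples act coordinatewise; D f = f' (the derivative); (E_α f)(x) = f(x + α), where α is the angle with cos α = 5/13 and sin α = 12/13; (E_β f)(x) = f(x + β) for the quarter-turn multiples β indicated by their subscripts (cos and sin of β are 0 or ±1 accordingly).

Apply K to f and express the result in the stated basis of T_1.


D f = 5cos x - 6sin x
E_3pi/2 D f = 6cos x + 5sin x
D E_3pi/2 D f = 5cos x - 6sin x
D (D E_3pi/2) D f = -6cos x - 5sin x
E_alpha D (D E_3pi/2) D f = -(90/13)cos x + (47/13)sin x

g(x) = -(90/13)cos x + (47/13)sin x


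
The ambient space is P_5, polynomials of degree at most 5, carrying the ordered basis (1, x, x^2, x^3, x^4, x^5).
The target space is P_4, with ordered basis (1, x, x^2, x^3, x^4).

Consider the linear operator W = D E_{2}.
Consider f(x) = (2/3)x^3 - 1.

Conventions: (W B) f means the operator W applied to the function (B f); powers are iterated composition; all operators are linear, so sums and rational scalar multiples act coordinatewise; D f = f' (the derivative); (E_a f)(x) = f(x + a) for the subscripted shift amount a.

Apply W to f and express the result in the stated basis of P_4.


E_{2} f = (2/3)x^3 + 4x^2 + 8x + 13/3
D E_{2} f = 2x^2 + 8x + 8

the image equals g(x) = 2x^2 + 8x + 8


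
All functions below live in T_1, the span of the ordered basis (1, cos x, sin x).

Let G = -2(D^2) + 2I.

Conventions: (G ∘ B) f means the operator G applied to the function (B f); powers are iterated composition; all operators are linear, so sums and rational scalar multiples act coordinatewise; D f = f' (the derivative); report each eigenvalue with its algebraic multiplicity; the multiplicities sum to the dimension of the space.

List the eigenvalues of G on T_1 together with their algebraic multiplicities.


λ = 2 (multiplicity 1), λ = 4 (multiplicity 2)

image of 1: 2
image of cos x: 4cos x
image of sin x: 4sin x
the matrix is diagonal; its diagonal is (2, 4, 4)
for a triangular matrix the eigenvalues are the diagonal entries, with algebraic multiplicity their repetition count


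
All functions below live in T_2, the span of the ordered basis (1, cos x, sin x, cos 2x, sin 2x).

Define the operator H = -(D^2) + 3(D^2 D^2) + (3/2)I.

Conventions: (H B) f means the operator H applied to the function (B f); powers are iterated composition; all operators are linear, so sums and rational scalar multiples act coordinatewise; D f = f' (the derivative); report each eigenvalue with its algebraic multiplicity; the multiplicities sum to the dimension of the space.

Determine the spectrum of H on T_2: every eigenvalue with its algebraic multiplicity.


λ = 3/2 (multiplicity 1), λ = 11/2 (multiplicity 2), λ = 107/2 (multiplicity 2)

image of 1: 3/2
image of cos x: (11/2)cos x
image of sin x: (11/2)sin x
image of cos 2x: (107/2)cos 2x
image of sin 2x: (107/2)sin 2x
the matrix is diagonal; its diagonal is (3/2, 11/2, 11/2, 107/2, 107/2)
for a triangular matrix the eigenvalues are the diagonal entries, with algebraic multiplicity their repetition count


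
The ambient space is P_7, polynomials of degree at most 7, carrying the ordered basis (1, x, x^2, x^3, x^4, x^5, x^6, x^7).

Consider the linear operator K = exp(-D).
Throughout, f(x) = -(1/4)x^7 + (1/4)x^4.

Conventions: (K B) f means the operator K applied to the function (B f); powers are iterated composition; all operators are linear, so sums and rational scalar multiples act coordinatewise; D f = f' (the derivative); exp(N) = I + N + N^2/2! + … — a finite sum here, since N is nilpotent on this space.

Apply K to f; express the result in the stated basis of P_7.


the result is g(x) = -(1/4)x^7 + (7/4)x^6 - (21/4)x^5 + 9x^4 - (39/4)x^3 + (27/4)x^2 - (11/4)x + 1/2

order-1 term: (7/4)x^6 - x^3
order-2 term: -(21/4)x^5 + (3/2)x^2
order-3 term: (35/4)x^4 - x
order-4 term: -(35/4)x^3 + 1/4
order-5 term: (21/4)x^2
order-6 term: -(7/4)x
order-7 term: 1/4
the series for exp(-D) f terminates at order 7
exp(-D) f = -(1/4)x^7 + (7/4)x^6 - (21/4)x^5 + 9x^4 - (39/4)x^3 + (27/4)x^2 - (11/4)x + 1/2


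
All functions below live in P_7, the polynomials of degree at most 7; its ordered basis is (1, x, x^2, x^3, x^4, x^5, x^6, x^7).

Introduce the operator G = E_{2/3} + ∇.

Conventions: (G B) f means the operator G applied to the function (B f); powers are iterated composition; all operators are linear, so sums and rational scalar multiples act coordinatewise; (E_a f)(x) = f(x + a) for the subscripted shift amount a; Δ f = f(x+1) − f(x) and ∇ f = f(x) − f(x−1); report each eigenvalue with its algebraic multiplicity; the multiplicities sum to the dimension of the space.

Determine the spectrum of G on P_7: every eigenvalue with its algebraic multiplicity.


image of 1: 1
image of x: x + 5/3
image of x^2: x^2 + (10/3)x - 5/9
image of x^3: x^3 + 5x^2 - (5/3)x + 35/27
image of x^4: x^4 + (20/3)x^3 - (10/3)x^2 + (140/27)x - 65/81
image of x^5: x^5 + (25/3)x^4 - (50/9)x^3 + (350/27)x^2 - (325/81)x + 275/243
image of x^6: x^6 + 10x^5 - (25/3)x^4 + (700/27)x^3 - (325/27)x^2 + (550/81)x - 665/729
image of x^7: x^7 + (35/3)x^6 - (35/3)x^5 + (1225/27)x^4 - (2275/81)x^3 + (1925/81)x^2 - (4655/729)x + 2315/2187
the matrix is upper triangular; its diagonal is (1, 1, 1, 1, 1, 1, 1, 1)
for a triangular matrix the eigenvalues are the diagonal entries, with algebraic multiplicity their repetition count

λ = 1 (multiplicity 8)


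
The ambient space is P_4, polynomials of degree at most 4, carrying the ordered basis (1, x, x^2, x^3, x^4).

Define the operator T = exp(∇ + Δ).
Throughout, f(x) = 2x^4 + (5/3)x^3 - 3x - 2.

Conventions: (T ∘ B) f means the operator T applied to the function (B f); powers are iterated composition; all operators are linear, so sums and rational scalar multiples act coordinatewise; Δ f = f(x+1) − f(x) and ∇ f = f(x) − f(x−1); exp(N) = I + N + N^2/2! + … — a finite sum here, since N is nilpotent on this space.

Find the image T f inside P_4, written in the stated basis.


the result is g(x) = 2x^4 + (53/3)x^3 + 58x^2 + 97x + 218/3

order-1 term: 16x^3 + 10x^2 + 16x - 8/3
order-2 term: 48x^2 + 20x + 32
order-3 term: 64x + 40/3
order-4 term: 32
the series for exp(∇ + Δ) f terminates at order 4
exp(∇ + Δ) f = 2x^4 + (53/3)x^3 + 58x^2 + 97x + 218/3


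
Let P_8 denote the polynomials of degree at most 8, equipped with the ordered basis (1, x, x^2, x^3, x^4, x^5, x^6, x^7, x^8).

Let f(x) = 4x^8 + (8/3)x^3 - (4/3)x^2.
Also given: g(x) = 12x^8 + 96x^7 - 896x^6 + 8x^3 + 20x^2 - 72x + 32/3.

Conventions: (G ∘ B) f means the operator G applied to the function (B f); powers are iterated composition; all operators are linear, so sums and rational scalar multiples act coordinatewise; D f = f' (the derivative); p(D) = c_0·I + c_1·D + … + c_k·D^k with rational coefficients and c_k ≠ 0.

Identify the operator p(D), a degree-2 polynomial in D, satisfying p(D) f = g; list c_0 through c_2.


D^0 f = 4x^8 + (8/3)x^3 - (4/3)x^2
D^1 f = 32x^7 + 8x^2 - (8/3)x
D^2 f = 224x^6 + 16x - 8/3
matching coefficients of g against c_0 f + c_1 Df + … from the top degree down determines the c_i
solution: c_0 = 3, c_1 = 3, c_2 = -4

p(D) = 3·I + 3·D − 4·D^2, i.e. c_0 = 3, c_1 = 3, c_2 = -4


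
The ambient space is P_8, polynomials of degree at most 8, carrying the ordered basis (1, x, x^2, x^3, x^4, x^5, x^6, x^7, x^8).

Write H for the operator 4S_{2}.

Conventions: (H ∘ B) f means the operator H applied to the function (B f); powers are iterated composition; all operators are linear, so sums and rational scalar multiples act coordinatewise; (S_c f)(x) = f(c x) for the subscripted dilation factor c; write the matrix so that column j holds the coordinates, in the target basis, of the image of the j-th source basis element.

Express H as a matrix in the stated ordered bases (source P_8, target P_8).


image of 1: 4
image of x: 8x
image of x^2: 16x^2
image of x^3: 32x^3
image of x^4: 64x^4
image of x^5: 128x^5
image of x^6: 256x^6
image of x^7: 512x^7
image of x^8: 1024x^8
each image's coordinates form column j of the matrix

the matrix is [[4, 0, 0, 0, 0, 0, 0, 0, 0]; [0, 8, 0, 0, 0, 0, 0, 0, 0]; [0, 0, 16, 0, 0, 0, 0, 0, 0]; [0, 0, 0, 32, 0, 0, 0, 0, 0]; [0, 0, 0, 0, 64, 0, 0, 0, 0]; [0, 0, 0, 0, 0, 128, 0, 0, 0]; [0, 0, 0, 0, 0, 0, 256, 0, 0]; [0, 0, 0, 0, 0, 0, 0, 512, 0]; [0, 0, 0, 0, 0, 0, 0, 0, 1024]] (rows listed top to bottom)


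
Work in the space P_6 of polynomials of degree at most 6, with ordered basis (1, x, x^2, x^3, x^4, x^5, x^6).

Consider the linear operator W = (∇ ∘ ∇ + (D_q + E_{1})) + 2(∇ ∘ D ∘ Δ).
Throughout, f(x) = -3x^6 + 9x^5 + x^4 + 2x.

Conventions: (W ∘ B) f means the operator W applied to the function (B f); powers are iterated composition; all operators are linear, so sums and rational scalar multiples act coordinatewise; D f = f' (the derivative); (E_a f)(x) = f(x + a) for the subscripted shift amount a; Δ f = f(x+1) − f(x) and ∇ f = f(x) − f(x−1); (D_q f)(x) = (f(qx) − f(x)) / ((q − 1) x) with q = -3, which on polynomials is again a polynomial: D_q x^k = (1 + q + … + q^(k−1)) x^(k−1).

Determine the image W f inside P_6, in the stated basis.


g(x) = -3x^6 + 537x^5 + 460x^4 - 166x^3 - 27x^2 + 867x - 251

∇ f = -18x^5 + 90x^4 - 146x^3 + 129x^2 - 59x + 13
∇ ∇ f = -90x^4 + 540x^3 - 1158x^2 + 1146x - 442
D_q f = 546x^5 + 549x^4 - 20x^3 + 2
E_{1} f = -3x^6 - 9x^5 + x^4 + 34x^3 + 51x^2 + 33x + 9
(D_q + E_{1}) f = -3x^6 + 537x^5 + 550x^4 + 14x^3 + 51x^2 + 33x + 11
(∇ ∘ ∇ + (D_q + E_{1})) f = -3x^6 + 537x^5 + 460x^4 + 554x^3 - 1107x^2 + 1179x - 431
Δ f = -18x^5 + 34x^3 + 51x^2 + 31x + 9
D Δ f = -90x^4 + 102x^2 + 102x + 31
∇ D Δ f = -360x^3 + 540x^2 - 156x + 90
(2(∇ ∘ D ∘ Δ)) f = -720x^3 + 1080x^2 - 312x + 180
((∇ ∘ ∇ + (D_q + E_{1})) + 2(∇ ∘ D ∘ Δ)) f = -3x^6 + 537x^5 + 460x^4 - 166x^3 - 27x^2 + 867x - 251


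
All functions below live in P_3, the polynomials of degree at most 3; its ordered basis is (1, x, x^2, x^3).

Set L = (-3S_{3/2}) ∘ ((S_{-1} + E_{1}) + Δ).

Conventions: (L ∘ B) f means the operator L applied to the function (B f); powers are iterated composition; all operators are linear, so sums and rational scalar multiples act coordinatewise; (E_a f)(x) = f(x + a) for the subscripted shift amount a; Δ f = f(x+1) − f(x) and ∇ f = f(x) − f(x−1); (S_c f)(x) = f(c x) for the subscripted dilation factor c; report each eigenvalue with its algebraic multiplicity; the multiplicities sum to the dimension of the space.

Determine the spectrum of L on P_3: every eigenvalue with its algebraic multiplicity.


λ = -27/2 (multiplicity 1), λ = -6 (multiplicity 1), λ = 0 (multiplicity 2)

image of 1: -6
image of x: -6
image of x^2: -(27/2)x^2 - 18x - 6
image of x^3: -(81/2)x^2 - 27x - 6
the matrix is upper triangular; its diagonal is (-6, 0, -27/2, 0)
for a triangular matrix the eigenvalues are the diagonal entries, with algebraic multiplicity their repetition count


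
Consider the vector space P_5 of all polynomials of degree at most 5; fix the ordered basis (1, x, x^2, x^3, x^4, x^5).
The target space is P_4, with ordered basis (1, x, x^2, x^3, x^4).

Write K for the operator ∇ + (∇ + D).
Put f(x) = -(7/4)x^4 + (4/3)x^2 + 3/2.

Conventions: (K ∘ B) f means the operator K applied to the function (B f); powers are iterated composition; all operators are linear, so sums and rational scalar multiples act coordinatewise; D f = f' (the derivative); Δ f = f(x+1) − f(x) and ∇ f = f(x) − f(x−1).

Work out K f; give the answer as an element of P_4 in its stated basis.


∇ f = -7x^3 + (21/2)x^2 - (13/3)x + 5/12
∇ f = -7x^3 + (21/2)x^2 - (13/3)x + 5/12
D f = -7x^3 + (8/3)x
(∇ + D) f = -14x^3 + (21/2)x^2 - (5/3)x + 5/12
(∇ + (∇ + D)) f = -21x^3 + 21x^2 - 6x + 5/6

g(x) = -21x^3 + 21x^2 - 6x + 5/6


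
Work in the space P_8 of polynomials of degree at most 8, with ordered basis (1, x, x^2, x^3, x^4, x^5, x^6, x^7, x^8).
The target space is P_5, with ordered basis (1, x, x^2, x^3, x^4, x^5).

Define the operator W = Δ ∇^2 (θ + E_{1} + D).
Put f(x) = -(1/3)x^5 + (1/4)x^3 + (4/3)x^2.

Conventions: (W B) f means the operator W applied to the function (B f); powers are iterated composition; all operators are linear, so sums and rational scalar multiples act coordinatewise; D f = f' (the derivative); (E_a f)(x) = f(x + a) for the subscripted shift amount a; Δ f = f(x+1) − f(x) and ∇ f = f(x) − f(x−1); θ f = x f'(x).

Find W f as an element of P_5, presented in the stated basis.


the image equals g(x) = -120x^2 + 40x - 34

θ f = -(5/3)x^5 + (3/4)x^3 + (8/3)x^2
E_{1} f = -(1/3)x^5 - (5/3)x^4 - (37/12)x^3 - (5/4)x^2 + (7/4)x + 5/4
D f = -(5/3)x^4 + (3/4)x^2 + (8/3)x
(θ + E_{1} + D) f = -2x^5 - (10/3)x^4 - (7/3)x^3 + (13/6)x^2 + (53/12)x + 5/4
∇ (θ + E_{1} + D) f = -10x^4 + (20/3)x^3 - 7x^2 + 8x + 5/4
∇ ∇ (θ + E_{1} + D) f = -40x^3 + 80x^2 - 74x + 95/3
Δ (∇^2 (θ + E_{1} + D)) f = -120x^2 + 40x - 34


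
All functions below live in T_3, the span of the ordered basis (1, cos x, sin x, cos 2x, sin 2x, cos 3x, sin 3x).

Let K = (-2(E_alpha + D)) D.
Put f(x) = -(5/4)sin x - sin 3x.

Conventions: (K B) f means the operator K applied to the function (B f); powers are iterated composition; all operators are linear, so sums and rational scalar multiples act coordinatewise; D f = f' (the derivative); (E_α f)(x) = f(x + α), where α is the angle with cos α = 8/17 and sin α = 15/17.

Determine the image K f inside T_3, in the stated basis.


D f = -(5/4)cos x - 3cos 3x
E_alpha D f = -(10/17)cos x + (75/68)sin x + (14664/4913)cos 3x - (1485/4913)sin 3x
D D f = (5/4)sin x + 9sin 3x
(E_alpha + D) D f = -(10/17)cos x + (40/17)sin x + (14664/4913)cos 3x + (42732/4913)sin 3x
(-2(E_alpha + D)) D f = (20/17)cos x - (80/17)sin x - (29328/4913)cos 3x - (85464/4913)sin 3x

g(x) = (20/17)cos x - (80/17)sin x - (29328/4913)cos 3x - (85464/4913)sin 3x


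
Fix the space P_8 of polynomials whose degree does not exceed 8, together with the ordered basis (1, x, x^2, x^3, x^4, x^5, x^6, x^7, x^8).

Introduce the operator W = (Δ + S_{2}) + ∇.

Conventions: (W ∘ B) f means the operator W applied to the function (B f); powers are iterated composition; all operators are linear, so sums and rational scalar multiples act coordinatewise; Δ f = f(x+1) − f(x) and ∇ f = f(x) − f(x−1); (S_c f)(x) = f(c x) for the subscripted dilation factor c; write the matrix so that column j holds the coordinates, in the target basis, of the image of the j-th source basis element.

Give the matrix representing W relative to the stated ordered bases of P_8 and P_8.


image of 1: 1
image of x: 2x + 2
image of x^2: 4x^2 + 4x
image of x^3: 8x^3 + 6x^2 + 2
image of x^4: 16x^4 + 8x^3 + 8x
image of x^5: 32x^5 + 10x^4 + 20x^2 + 2
image of x^6: 64x^6 + 12x^5 + 40x^3 + 12x
image of x^7: 128x^7 + 14x^6 + 70x^4 + 42x^2 + 2
image of x^8: 256x^8 + 16x^7 + 112x^5 + 112x^3 + 16x
each image's coordinates form column j of the matrix

the matrix is [[1, 2, 0, 2, 0, 2, 0, 2, 0]; [0, 2, 4, 0, 8, 0, 12, 0, 16]; [0, 0, 4, 6, 0, 20, 0, 42, 0]; [0, 0, 0, 8, 8, 0, 40, 0, 112]; [0, 0, 0, 0, 16, 10, 0, 70, 0]; [0, 0, 0, 0, 0, 32, 12, 0, 112]; [0, 0, 0, 0, 0, 0, 64, 14, 0]; [0, 0, 0, 0, 0, 0, 0, 128, 16]; [0, 0, 0, 0, 0, 0, 0, 0, 256]] (rows listed top to bottom)


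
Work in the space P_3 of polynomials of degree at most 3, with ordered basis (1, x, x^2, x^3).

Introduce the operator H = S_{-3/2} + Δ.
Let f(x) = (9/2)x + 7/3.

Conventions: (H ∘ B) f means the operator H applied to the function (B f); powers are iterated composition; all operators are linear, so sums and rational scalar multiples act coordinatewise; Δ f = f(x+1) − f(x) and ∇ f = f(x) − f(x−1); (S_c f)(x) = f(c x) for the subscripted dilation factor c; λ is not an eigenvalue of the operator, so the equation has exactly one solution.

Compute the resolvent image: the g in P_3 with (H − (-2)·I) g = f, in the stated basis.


the image equals g(x) = 9x - 20/9

write g with unknown coordinates in the stated basis and equate coefficients in (H − (-2)·I) g = f
solving from the highest basis element down gives g = 9x - 20/9
check: H g = -(27/2)x + 61/9
so H g − (-2)·g = (9/2)x + 7/3 = f ✓


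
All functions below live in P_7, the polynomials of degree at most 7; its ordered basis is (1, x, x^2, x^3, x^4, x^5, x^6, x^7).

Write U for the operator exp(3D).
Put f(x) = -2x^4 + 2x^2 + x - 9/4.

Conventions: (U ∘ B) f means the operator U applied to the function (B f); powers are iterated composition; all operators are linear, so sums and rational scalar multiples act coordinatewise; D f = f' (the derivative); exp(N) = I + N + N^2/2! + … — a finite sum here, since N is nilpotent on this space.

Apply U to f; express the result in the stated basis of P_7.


the image equals g(x) = -2x^4 - 24x^3 - 106x^2 - 203x - 573/4

order-1 term: -24x^3 + 12x + 3
order-2 term: -108x^2 + 18
order-3 term: -216x
order-4 term: -162
the series for exp(3D) f terminates at order 4
exp(3D) f = -2x^4 - 24x^3 - 106x^2 - 203x - 573/4


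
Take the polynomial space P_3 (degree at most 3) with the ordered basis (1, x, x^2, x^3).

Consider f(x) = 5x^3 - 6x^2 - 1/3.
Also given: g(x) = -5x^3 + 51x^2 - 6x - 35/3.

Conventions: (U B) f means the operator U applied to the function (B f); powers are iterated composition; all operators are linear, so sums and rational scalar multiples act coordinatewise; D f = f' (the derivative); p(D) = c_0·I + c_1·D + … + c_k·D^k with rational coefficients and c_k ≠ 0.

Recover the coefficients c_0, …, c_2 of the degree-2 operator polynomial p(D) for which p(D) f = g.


D^0 f = 5x^3 - 6x^2 - 1/3
D^1 f = 15x^2 - 12x
D^2 f = 30x - 12
matching coefficients of g against c_0 f + c_1 Df + … from the top degree down determines the c_i
solution: c_0 = -1, c_1 = 3, c_2 = 1

p(D) = -I + 3·D + D^2, i.e. c_0 = -1, c_1 = 3, c_2 = 1


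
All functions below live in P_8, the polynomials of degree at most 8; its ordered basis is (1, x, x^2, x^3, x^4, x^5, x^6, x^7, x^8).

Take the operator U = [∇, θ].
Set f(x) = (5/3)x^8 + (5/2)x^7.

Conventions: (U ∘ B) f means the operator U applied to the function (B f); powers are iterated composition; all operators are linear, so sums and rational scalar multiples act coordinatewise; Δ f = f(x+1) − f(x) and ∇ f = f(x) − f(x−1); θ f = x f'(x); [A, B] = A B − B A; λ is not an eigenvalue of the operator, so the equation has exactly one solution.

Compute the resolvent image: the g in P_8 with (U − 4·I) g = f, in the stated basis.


g(x) = -(5/12)x^8 - (35/24)x^7 + (105/32)x^6 + (175/64)x^5 - (23275/768)x^4 + (20825/768)x^3 + (63245/1024)x^2 - (493325/6144)x - 28955/8192

write g with unknown coordinates in the stated basis and equate coefficients in (U − 4·I) g = f
solving from the highest basis element down gives g = -(5/12)x^8 - (35/24)x^7 + (105/32)x^6 + (175/64)x^5 - (23275/768)x^4 + (20825/768)x^3 + (63245/1024)x^2 - (493325/6144)x - 28955/8192
check: U g = -(10/3)x^7 + (105/8)x^6 + (175/16)x^5 - (23275/192)x^4 + (20825/192)x^3 + (63245/256)x^2 - (493325/1536)x - 28955/2048
so U g − 4·g = (5/3)x^8 + (5/2)x^7 = f ✓


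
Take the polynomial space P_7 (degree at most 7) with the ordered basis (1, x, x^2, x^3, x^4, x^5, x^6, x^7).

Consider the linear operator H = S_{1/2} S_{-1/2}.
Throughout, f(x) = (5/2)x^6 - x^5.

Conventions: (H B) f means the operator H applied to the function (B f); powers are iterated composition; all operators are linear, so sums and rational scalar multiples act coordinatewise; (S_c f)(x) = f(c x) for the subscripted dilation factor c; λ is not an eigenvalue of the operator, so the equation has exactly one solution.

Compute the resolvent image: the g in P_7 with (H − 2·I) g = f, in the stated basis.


write g with unknown coordinates in the stated basis and equate coefficients in (H − 2·I) g = f
solving from the highest basis element down gives g = -(10240/8191)x^6 + (1024/2049)x^5
check: H g = -(5/16382)x^6 - (1/2049)x^5
so H g − 2·g = (5/2)x^6 - x^5 = f ✓

g(x) = -(10240/8191)x^6 + (1024/2049)x^5


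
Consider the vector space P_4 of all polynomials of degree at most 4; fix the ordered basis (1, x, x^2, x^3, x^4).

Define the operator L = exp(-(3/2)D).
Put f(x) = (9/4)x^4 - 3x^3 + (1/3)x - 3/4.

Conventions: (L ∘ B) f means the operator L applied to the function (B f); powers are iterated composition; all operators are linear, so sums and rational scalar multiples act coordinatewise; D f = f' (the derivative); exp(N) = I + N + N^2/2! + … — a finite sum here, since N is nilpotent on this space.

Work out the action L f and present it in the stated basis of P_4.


order-1 term: -(27/2)x^3 + (27/2)x^2 - 1/2
order-2 term: (243/8)x^2 - (81/4)x
order-3 term: -(243/8)x + 81/8
order-4 term: 729/64
the series for exp(-(3/2)D) f terminates at order 4
exp(-(3/2)D) f = (9/4)x^4 - (33/2)x^3 + (351/8)x^2 - (1207/24)x + 1297/64

g(x) = (9/4)x^4 - (33/2)x^3 + (351/8)x^2 - (1207/24)x + 1297/64


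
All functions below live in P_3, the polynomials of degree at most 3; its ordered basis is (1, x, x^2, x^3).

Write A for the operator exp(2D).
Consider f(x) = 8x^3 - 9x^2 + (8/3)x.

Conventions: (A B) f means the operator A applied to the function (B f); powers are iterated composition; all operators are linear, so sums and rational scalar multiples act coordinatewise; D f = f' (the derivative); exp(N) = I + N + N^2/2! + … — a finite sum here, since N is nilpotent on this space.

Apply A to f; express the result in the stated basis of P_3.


the image equals g(x) = 8x^3 + 39x^2 + (188/3)x + 100/3

order-1 term: 48x^2 - 36x + 16/3
order-2 term: 96x - 36
order-3 term: 64
the series for exp(2D) f terminates at order 3
exp(2D) f = 8x^3 + 39x^2 + (188/3)x + 100/3
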